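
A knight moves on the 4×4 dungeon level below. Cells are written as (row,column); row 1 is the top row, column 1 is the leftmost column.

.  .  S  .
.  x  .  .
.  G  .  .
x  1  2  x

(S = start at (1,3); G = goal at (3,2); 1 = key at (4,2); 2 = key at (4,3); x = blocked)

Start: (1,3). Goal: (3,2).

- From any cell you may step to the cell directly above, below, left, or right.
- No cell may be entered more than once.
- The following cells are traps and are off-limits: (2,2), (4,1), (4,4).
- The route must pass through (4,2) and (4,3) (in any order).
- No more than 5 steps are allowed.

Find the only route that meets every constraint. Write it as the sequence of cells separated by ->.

Any route must reach (4,2) and (4,3) and still end at (3,2) within 5 moves, so the order of the required stops is forced.
Route from (1,3): 3× down (reaching (4,3)), left to (4,2), up to (3,2) — 5 moves in all.
Check: all required cells visited; 5 ≤ 5 moves.

(1,3) -> (2,3) -> (3,3) -> (4,3) -> (4,2) -> (3,2)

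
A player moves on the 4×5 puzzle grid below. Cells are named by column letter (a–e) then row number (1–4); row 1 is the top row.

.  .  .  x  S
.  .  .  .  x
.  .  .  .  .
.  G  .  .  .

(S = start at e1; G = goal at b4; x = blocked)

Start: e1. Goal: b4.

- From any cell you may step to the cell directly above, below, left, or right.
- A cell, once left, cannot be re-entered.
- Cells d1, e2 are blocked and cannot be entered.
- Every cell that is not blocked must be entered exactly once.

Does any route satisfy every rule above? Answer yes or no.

no

Colour the cells like a checkerboard: each orthogonal step flips colour, so a Hamiltonian route alternates colours. Here there are 10 cells of one colour and 8 of the other, with start on the same colour as the goal — the counts and endpoints can't be arranged into an alternating sequence of length 18, so no Hamiltonian route exists.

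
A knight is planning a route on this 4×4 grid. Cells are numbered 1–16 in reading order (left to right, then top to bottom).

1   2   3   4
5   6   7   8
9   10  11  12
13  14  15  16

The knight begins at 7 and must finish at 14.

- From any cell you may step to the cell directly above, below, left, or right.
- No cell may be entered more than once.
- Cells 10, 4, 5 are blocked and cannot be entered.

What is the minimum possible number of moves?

3

The Manhattan distance from 7 to 14 is |2−4| + |3−2| = 3, so at least 3 moves are needed.
A route of 3 moves achieves this: 7 → 11 → 15 → 14.
Since 3 matches the lower bound, it is optimal.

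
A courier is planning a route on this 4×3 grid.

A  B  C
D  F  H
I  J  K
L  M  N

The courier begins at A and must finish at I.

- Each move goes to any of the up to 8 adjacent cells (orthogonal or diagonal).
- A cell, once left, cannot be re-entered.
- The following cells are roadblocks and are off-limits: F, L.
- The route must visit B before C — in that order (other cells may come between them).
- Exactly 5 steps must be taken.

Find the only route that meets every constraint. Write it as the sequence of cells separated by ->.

The waypoints must appear in the order B, C, with no cell reused.
Route from A: 2× right (reaching C), down to H, down-left to J, left to I — 5 moves in all.
Check: order respected (B at step 1, C at step 2); 5 moves as required.

A -> B -> C -> H -> J -> I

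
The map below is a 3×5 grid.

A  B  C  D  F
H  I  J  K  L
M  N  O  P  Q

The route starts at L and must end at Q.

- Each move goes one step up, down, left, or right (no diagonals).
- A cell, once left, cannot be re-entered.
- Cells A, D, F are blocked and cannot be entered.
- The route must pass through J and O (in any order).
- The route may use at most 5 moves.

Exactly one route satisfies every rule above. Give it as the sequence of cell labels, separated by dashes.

L - K - J - O - P - Q

The budget equals the shortest possible length, so every move has to be on a shortest route through the required cells.
Route from L: left 2 to J, down 1 to O, right 2 to Q — 5 moves in all.
Check: all required cells visited; 5 ≤ 5 moves.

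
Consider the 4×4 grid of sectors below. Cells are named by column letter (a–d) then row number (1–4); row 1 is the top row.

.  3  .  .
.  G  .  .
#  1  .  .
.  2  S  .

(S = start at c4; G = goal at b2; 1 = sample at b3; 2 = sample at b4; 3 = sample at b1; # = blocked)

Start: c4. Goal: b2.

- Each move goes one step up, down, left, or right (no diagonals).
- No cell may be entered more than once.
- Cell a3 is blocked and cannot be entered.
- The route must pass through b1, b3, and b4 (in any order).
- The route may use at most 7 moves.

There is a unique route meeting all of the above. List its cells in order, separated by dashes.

The 7-move cap with required stops at b1, b3, b4 leaves no slack for detours.
Route from c4: left to b4, up to b3, right to c3, 2× up (reaching c1), left to b1, down to b2 — 7 moves in all.
Check: all required cells visited; 7 ≤ 7 moves.

c4 - b4 - b3 - c3 - c2 - c1 - b1 - b2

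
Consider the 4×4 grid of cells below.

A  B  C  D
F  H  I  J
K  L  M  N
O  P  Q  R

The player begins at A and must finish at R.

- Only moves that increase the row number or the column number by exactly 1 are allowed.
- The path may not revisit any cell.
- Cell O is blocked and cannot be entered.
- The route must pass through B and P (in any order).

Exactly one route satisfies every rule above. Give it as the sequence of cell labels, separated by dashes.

Moves only go right or down, so the column and row indices never decrease.
Route from A: right 1 to B, down 3 to P, right 2 to R — 6 moves in all.
Check: all required cells visited.

A - B - H - L - P - Q - R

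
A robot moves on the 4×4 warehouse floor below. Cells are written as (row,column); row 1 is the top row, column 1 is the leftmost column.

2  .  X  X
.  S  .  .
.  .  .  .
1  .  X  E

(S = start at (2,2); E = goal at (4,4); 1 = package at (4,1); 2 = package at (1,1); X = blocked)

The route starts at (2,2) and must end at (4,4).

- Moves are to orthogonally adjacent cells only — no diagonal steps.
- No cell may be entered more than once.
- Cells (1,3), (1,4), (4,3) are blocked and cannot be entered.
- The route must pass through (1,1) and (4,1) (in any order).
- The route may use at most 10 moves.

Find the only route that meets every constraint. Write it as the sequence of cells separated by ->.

(2,2) -> (1,2) -> (1,1) -> (2,1) -> (3,1) -> (4,1) -> (4,2) -> (3,2) -> (3,3) -> (3,4) -> (4,4)

The budget equals the shortest possible length, so every move has to be on a shortest route through the required cells.
Route from (2,2): up 1 to (1,2), left 1 to (1,1), down 3 to (4,1), right 1 to (4,2), up 1 to (3,2), right 2 to (3,4), down 1 to (4,4) — 10 moves in all.
Check: all required cells visited; 10 ≤ 10 moves.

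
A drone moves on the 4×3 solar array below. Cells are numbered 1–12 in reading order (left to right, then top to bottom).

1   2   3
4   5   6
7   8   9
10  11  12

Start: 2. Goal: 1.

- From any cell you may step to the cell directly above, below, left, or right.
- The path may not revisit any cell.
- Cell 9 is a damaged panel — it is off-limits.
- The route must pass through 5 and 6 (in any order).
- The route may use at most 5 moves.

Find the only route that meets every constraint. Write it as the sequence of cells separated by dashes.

2 - 3 - 6 - 5 - 4 - 1

Any route must reach 5 and 6 and still end at 1 within 5 moves, so the order of the required stops is forced.
Route from 2: right 1 to 3, down 1 to 6, left 2 to 4, up 1 to 1 — 5 moves in all.
Check: all required cells visited; 5 ≤ 5 moves.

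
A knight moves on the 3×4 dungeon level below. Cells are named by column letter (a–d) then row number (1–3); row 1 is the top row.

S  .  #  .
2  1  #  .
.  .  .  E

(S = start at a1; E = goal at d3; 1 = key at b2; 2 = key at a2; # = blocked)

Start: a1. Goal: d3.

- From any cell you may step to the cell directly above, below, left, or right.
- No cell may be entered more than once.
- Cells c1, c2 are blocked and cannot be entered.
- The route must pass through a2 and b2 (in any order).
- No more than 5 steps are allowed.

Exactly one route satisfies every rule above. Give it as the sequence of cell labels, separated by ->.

a1 -> a2 -> b2 -> b3 -> c3 -> d3

The 5-move cap with required stops at a2, b2 leaves no slack for detours.
Route from a1: down 1 to a2, right 1 to b2, down 1 to b3, right 2 to d3 — 5 moves in all.
Check: all required cells visited; 5 ≤ 5 moves.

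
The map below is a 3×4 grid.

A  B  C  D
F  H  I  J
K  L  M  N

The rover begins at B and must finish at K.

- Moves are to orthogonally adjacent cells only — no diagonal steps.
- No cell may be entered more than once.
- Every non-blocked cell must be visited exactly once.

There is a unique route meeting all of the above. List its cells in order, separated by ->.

Need to visit all 12 open cells exactly once, starting at B and ending at K.
Route from B: left to A, down to F, 2× right (reaching I), up to C, right to D, 2× down (reaching N), 3× left (reaching K) — 11 moves in all.
Check: all 12 open cells covered.

B -> A -> F -> H -> I -> C -> D -> J -> N -> M -> L -> K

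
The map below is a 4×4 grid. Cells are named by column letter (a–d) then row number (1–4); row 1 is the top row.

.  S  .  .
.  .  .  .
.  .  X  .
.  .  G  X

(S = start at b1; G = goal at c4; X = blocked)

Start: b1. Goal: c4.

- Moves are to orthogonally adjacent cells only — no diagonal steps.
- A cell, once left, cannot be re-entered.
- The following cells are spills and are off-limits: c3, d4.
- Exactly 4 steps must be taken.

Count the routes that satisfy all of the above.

Need simple routes of exactly 4 moves from b1 to c4 (Manhattan distance 4, so 0 moves are spent on a detour and 0 undoing it).
Enumerating: b1 b2 b3 b4 c4.
That gives 1 route.

1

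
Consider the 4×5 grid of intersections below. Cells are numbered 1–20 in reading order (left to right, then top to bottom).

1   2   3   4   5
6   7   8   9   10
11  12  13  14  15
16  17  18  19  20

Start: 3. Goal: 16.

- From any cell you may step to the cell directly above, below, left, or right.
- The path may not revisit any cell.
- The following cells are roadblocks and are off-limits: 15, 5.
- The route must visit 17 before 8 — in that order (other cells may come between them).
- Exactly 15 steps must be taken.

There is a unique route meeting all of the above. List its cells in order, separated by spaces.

3 4 9 14 19 18 17 12 13 8 7 2 1 6 11 16

The waypoints must appear in the order 17, 8, with no cell reused.
Route from 3: right to 4, 3× down (reaching 19), 2× left (reaching 17), up to 12, right to 13, up to 8, left to 7, up to 2, left to 1, 3× down (reaching 16) — 15 moves in all.
Check: order respected (17 at step 6, 8 at step 9); 15 moves as required.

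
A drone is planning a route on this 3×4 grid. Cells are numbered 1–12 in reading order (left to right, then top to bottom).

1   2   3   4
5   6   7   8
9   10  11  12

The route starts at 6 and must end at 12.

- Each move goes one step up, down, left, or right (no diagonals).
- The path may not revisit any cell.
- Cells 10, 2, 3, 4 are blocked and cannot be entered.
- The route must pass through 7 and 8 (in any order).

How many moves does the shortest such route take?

3

Any route passes through 7 and 8 in some order between 6 and 12. Summing Manhattan distances along each leg and taking the cheapest ordering (6 → 7 → 8 → 12) gives a lower bound of 1 + 1 + 1 = 3 moves.
A route of 3 moves achieves this: 6 → 7 → 8 → 12.
Since 3 matches the lower bound, it is optimal.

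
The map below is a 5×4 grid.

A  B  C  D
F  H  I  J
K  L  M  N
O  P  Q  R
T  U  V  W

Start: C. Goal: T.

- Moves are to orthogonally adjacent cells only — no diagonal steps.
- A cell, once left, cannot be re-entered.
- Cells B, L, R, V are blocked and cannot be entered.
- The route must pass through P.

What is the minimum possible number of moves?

Any route passes through P somewhere between C and T. Summing Manhattan distances along the two legs (C → P → T) gives a lower bound of 4 + 2 = 6 moves.
A route of 6 moves achieves this: C → I → M → Q → P → U → T.
Since 6 matches the lower bound, it is optimal.

6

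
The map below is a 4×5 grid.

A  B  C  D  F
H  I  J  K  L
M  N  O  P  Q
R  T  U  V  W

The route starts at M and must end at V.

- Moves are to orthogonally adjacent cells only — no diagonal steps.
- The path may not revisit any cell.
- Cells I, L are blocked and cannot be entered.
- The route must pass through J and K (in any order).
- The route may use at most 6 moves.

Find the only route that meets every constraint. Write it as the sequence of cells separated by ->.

Any route must reach J and K and still end at V within 6 moves, so the order of the required stops is forced.
Route from M: right 2 to O, up 1 to J, right 1 to K, down 2 to V — 6 moves in all.
Check: all required cells visited; 6 ≤ 6 moves.

M -> N -> O -> J -> K -> P -> V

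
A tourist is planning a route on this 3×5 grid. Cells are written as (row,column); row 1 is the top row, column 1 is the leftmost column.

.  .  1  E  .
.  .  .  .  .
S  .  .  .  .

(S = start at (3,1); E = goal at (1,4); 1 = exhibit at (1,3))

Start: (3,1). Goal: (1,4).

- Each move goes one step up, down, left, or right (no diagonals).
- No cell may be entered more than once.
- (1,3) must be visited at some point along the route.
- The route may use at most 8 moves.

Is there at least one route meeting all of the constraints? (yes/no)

yes

One route that works: (3,1) → (2,1) → (1,1) → (1,2) → (1,3) → (1,4).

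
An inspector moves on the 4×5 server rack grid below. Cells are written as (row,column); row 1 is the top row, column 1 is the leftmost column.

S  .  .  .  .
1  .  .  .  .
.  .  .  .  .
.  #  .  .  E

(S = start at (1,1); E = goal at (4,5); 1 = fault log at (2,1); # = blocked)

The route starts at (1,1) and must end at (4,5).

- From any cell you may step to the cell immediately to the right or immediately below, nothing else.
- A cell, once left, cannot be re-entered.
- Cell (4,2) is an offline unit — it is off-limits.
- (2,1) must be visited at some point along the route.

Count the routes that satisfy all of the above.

A right/down-only route from (1,1) to (4,5) makes exactly 3 down-moves and 4 right-moves in some order.
With no other constraints that would be C(7,3) = 35 routes.
Split at (2,1) and multiply the segment counts (each segment already excludes blocked cells): (1,1)→(2,1): 1; (2,1)→(4,5): 12; product = 12.
That gives 12 routes.

12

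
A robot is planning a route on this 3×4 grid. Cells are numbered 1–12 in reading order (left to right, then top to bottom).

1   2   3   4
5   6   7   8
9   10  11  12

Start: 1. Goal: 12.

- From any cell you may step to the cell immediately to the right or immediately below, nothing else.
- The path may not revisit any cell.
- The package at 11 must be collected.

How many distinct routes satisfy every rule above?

A right/down-only route from 1 to 12 makes exactly 2 down-moves and 3 right-moves in some order.
With no other constraints that would be C(5,2) = 10 routes.
Split at 11 and multiply the segment counts: 1→11: 6; 11→12: 1; product = 6.
That gives 6 routes.

6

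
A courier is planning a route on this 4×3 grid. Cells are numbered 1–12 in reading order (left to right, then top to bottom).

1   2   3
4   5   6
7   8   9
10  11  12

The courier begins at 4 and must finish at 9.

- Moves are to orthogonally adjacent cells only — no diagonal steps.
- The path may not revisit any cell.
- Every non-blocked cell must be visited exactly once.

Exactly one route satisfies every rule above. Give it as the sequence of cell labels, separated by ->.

Need to visit all 12 open cells exactly once, starting at 4 and ending at 9.
Cell 3 has only two open neighbours (6 and 2), so the path must pass straight through it: one of those is the cell it's entered from and the other is where it exits.
Route from 4: up 1 to 1, right 2 to 3, down 1 to 6, left 1 to 5, down 1 to 8, left 1 to 7, down 1 to 10, right 2 to 12, up 1 to 9 — 11 moves in all.
Check: all 12 open cells covered.

4 -> 1 -> 2 -> 3 -> 6 -> 5 -> 8 -> 7 -> 10 -> 11 -> 12 -> 9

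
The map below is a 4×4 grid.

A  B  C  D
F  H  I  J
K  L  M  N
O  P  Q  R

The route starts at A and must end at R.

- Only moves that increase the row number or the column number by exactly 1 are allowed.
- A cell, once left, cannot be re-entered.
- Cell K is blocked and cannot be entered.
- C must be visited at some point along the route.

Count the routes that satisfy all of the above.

4

A right/down-only route from A to R makes exactly 3 down-moves and 3 right-moves in some order.
With no other constraints that would be C(6,3) = 20 routes.
Split at C and multiply the segment counts (each segment already excludes blocked cells): A→C: 1; C→R: 4; product = 4.
That gives 4 routes.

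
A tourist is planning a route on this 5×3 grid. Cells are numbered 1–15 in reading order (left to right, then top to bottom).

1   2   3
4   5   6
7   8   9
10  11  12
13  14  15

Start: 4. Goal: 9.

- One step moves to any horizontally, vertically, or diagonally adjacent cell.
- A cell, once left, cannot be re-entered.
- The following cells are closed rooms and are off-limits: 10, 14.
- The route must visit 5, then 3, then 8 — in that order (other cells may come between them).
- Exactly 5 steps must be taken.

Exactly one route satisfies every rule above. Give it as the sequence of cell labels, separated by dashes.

4 - 5 - 3 - 6 - 8 - 9

The waypoints must appear in the order 5, 3, 8, with no cell reused.
Route from 4: right to 5, up-right to 3, down to 6, down-left to 8, right to 9 — 5 moves in all.
Check: order respected (5 at step 1, 3 at step 2, 8 at step 4); 5 moves as required.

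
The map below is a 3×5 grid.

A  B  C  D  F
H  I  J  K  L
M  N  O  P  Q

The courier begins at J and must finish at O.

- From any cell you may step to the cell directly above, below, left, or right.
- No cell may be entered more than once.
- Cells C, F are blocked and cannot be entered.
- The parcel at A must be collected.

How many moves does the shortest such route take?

7

Any route passes through A somewhere between J and O. Summing Manhattan distances along the two legs (J → A → O) gives a lower bound of 3 + 4 = 7 moves.
A route of 7 moves achieves this: J → I → B → A → H → M → N → O.
Since 7 matches the lower bound, it is optimal.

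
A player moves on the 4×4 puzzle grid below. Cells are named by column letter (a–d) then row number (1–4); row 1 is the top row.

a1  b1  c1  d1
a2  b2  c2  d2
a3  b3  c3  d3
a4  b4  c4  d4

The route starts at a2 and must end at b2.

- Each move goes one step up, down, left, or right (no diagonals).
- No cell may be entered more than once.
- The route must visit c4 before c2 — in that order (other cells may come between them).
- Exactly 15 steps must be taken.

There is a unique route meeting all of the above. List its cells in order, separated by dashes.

The waypoints must appear in the order c4, c2, with no cell reused.
Route from a2: up 1 to a1, right 3 to d1, down 3 to d4, left 3 to a4, up 1 to a3, right 2 to c3, up 1 to c2, left 1 to b2 — 15 moves in all.
Check: order respected (c4 at step 8, c2 at step 14); 15 moves as required.

a2 - a1 - b1 - c1 - d1 - d2 - d3 - d4 - c4 - b4 - a4 - a3 - b3 - c3 - c2 - b2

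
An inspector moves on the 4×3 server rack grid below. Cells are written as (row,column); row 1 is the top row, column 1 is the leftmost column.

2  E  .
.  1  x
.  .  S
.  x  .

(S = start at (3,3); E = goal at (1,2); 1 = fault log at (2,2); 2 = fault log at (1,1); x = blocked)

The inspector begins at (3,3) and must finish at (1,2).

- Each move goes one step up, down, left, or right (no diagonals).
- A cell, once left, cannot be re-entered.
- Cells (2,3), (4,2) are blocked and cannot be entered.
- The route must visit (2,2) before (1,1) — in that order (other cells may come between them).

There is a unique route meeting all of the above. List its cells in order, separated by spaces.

The waypoints must appear in the order (2,2), (1,1), with no cell reused.
Route from (3,3): left to (3,2), up to (2,2), left to (2,1), up to (1,1), right to (1,2) — 5 moves in all.
Check: order respected (1 at step 2, 2 at step 4).

(3,3) (3,2) (2,2) (2,1) (1,1) (1,2)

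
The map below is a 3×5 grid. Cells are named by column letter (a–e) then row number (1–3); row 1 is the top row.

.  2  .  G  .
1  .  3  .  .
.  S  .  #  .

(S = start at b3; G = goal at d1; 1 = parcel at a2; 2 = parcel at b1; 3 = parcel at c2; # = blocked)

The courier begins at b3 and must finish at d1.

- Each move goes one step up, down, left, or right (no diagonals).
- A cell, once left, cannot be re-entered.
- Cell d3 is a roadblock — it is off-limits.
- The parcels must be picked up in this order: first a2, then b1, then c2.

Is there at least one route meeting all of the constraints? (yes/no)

One route that works: b3 → b2 → a2 → a1 → b1 → c1 → c2 → d2 → d1.

yes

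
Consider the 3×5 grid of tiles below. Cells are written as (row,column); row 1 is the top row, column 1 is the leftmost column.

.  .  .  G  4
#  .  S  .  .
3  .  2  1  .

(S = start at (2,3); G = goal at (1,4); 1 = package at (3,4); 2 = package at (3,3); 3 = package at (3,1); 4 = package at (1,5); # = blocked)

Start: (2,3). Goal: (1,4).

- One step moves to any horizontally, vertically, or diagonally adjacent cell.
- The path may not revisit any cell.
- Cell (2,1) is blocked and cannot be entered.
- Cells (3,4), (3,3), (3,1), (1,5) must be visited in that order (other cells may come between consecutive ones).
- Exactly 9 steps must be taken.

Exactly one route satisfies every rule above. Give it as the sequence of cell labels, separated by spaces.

The waypoints must appear in the order (3,4), (3,3), (3,1), (1,5), with no cell reused.
Route from (2,3): down-right 1 to (3,4), left 3 to (3,1), up-right 2 to (1,3), down-right 1 to (2,4), up-right 1 to (1,5), left 1 to (1,4) — 9 moves in all.
Check: order respected (1 at step 1, 2 at step 2, 3 at step 4, 4 at step 8); 9 moves as required.

(2,3) (3,4) (3,3) (3,2) (3,1) (2,2) (1,3) (2,4) (1,5) (1,4)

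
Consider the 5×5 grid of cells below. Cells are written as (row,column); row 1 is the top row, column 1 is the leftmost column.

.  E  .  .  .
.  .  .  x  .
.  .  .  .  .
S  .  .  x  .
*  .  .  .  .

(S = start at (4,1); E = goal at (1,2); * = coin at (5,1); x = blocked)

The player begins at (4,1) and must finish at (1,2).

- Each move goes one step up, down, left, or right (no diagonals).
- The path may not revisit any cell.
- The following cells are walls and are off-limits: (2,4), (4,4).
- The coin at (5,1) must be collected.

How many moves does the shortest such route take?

Any route passes through (5,1) somewhere between (4,1) and (1,2). Summing Manhattan distances along the two legs ((4,1) → (5,1) → (1,2)) gives a lower bound of 1 + 5 = 6 moves.
A route of 6 moves achieves this: (4,1) → (5,1) → (5,2) → (4,2) → (3,2) → (2,2) → (1,2).
Since 6 matches the lower bound, it is optimal.

6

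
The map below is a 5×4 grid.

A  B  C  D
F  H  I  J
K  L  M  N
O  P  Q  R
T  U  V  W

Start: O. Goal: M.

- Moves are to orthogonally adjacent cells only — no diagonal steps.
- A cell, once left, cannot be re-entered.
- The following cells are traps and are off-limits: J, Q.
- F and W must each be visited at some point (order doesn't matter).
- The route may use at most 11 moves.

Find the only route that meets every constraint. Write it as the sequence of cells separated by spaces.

O K F H L P U V W R N M

Any route must reach F and W and still end at M within 11 moves, so the order of the required stops is forced.
Route from O: up 2 to F, right 1 to H, down 3 to U, right 2 to W, up 2 to N, left 1 to M — 11 moves in all.
Check: all required cells visited; 11 ≤ 11 moves.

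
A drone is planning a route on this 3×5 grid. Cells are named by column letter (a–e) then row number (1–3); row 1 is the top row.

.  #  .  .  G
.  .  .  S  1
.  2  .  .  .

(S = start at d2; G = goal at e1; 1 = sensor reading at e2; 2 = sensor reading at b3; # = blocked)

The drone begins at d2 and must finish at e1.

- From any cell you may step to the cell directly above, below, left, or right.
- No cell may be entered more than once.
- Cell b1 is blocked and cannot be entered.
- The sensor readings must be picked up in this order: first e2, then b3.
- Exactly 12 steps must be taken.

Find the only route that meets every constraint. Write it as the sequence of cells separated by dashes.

The waypoints must appear in the order e2, b3, with no cell reused.
Route from d2: right to e2, down to e3, 4× left (reaching a3), up to a2, 2× right (reaching c2), up to c1, 2× right (reaching e1) — 12 moves in all.
Check: order respected (1 at step 1, 2 at step 5); 12 moves as required.

d2 - e2 - e3 - d3 - c3 - b3 - a3 - a2 - b2 - c2 - c1 - d1 - e1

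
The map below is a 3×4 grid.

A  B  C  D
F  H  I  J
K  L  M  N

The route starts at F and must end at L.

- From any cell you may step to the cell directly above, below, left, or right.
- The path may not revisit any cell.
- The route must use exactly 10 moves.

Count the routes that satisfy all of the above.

2

Need simple routes of exactly 10 moves from F to L (Manhattan distance 2, so 4 moves are spent on a detour and 4 undoing it).
Enumerating: F A B H I C D J N M L | F A B C D J N M I H L.
That gives 2 routes.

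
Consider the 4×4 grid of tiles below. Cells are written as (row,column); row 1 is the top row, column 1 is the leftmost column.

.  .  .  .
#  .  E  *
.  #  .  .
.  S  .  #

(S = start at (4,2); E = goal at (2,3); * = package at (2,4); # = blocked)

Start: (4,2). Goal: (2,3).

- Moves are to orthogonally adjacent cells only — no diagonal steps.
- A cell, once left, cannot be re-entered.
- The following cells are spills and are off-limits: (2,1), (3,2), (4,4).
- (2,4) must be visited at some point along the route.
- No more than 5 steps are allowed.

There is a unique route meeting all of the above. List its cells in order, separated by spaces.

(4,2) (4,3) (3,3) (3,4) (2,4) (2,3)

The 5-move cap with required stops at (2,4) leaves no slack for detours.
Route from (4,2): right 1 to (4,3), up 1 to (3,3), right 1 to (3,4), up 1 to (2,4), left 1 to (2,3) — 5 moves in all.
Check: all required cells visited; 5 ≤ 5 moves.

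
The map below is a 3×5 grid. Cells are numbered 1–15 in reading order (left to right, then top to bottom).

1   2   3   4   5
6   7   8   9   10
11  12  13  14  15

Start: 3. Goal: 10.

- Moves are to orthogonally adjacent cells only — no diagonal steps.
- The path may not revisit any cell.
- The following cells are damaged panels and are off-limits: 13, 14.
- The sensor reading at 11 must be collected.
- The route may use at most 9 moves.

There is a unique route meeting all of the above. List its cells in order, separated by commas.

3, 2, 1, 6, 11, 12, 7, 8, 9, 10

The budget equals the shortest possible length, so every move has to be on a shortest route through the required cells.
Route from 3: left 2 to 1, down 2 to 11, right 1 to 12, up 1 to 7, right 3 to 10 — 9 moves in all.
Check: all required cells visited; 9 ≤ 9 moves.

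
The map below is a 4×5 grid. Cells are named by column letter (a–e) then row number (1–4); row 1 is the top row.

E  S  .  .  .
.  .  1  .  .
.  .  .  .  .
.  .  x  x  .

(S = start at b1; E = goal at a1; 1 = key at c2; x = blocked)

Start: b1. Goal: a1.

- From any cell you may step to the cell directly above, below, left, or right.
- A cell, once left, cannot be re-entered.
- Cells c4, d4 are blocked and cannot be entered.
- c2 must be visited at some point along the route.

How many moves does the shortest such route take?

Any route passes through c2 somewhere between b1 and a1. Summing Manhattan distances along the two legs (b1 → c2 → a1) gives a lower bound of 2 + 3 = 5 moves.
A route of 5 moves achieves this: b1 → c1 → c2 → b2 → a2 → a1.
Since 5 matches the lower bound, it is optimal.

5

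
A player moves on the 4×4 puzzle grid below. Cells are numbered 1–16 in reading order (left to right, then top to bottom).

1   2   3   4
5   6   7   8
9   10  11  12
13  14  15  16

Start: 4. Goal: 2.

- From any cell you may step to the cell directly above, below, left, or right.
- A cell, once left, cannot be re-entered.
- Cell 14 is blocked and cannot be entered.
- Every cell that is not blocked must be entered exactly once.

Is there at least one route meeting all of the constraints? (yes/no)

no

Cell 13 has only one open neighbour but is neither the start nor the goal, so a Hamiltonian route would have to both enter and leave it through the same neighbour — impossible without revisiting.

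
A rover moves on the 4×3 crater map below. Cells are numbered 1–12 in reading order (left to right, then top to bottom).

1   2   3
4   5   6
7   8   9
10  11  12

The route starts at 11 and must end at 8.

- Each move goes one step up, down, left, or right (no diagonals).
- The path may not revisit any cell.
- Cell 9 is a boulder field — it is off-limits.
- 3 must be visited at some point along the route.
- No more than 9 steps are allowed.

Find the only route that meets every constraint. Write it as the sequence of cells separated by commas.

11, 10, 7, 4, 1, 2, 3, 6, 5, 8

The budget equals the shortest possible length, so every move has to be on a shortest route through the required cells.
Route from 11: left to 10, 3× up (reaching 1), 2× right (reaching 3), down to 6, left to 5, down to 8 — 9 moves in all.
Check: all required cells visited; 9 ≤ 9 moves.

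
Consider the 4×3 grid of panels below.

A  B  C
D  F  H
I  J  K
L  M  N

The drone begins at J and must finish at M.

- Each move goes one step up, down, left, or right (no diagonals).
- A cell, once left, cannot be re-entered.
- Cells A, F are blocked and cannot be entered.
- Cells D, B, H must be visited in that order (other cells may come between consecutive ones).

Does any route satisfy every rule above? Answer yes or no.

D must be visited but has only one open neighbour (I), and it is neither the start nor the goal — the route would have to enter and leave through I, re-entering it.

no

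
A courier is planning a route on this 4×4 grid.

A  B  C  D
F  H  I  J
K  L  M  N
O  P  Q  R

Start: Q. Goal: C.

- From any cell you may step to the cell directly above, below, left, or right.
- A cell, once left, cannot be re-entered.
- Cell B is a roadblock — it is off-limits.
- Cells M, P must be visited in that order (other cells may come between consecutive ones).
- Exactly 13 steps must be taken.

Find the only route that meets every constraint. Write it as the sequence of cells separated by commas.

The waypoints must appear in the order M, P, with no cell reused.
Route from Q: right to R, up to N, 2× left (reaching L), down to P, left to O, 2× up (reaching F), 3× right (reaching J), up to D, left to C — 13 moves in all.
Check: order respected (M at step 3, P at step 5); 13 moves as required.

Q, R, N, M, L, P, O, K, F, H, I, J, D, C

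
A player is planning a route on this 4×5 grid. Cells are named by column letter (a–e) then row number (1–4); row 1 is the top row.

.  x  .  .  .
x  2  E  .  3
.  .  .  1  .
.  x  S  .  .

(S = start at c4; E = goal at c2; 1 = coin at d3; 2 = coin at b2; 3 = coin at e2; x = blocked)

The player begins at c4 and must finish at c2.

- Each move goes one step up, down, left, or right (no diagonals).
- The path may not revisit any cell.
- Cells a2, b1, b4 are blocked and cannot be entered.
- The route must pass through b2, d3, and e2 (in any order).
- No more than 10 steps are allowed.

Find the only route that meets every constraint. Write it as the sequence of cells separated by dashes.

The budget equals the shortest possible length, so every move has to be on a shortest route through the required cells.
Route from c4: 2× right (reaching e4), 2× up (reaching e2), left to d2, down to d3, 2× left (reaching b3), up to b2, right to c2 — 10 moves in all.
Check: all required cells visited; 10 ≤ 10 moves.

c4 - d4 - e4 - e3 - e2 - d2 - d3 - c3 - b3 - b2 - c2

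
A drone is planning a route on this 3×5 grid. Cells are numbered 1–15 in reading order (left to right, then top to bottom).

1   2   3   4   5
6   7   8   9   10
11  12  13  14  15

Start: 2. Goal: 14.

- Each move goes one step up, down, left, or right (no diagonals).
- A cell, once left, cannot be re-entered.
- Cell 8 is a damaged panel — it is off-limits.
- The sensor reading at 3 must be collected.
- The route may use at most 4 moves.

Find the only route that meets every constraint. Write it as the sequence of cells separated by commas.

2, 3, 4, 9, 14

The 4-move cap with required stops at 3 leaves no slack for detours.
Route from 2: right 2 to 4, down 2 to 14 — 4 moves in all.
Check: all required cells visited; 4 ≤ 4 moves.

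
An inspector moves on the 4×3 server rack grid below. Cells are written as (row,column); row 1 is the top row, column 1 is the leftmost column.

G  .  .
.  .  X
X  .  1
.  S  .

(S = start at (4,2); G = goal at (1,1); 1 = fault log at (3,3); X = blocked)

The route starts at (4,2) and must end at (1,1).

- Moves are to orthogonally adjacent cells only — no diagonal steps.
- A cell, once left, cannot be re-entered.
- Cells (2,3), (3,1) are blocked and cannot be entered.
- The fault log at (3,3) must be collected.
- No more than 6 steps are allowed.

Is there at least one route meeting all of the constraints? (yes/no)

One route that works: (4,2) → (4,3) → (3,3) → (3,2) → (2,2) → (1,2) → (1,1).

yes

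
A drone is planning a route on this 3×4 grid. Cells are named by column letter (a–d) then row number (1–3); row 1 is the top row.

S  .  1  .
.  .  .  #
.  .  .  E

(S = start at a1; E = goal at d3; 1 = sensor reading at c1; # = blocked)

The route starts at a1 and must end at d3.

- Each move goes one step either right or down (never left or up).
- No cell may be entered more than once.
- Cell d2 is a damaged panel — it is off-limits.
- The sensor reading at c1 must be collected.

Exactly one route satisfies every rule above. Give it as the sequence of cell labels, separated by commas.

Moves only go right or down, so the column and row indices never decrease.
Route from a1: 2× right (reaching c1), 2× down (reaching c3), right to d3 — 5 moves in all.
Check: all required cells visited.

a1, b1, c1, c2, c3, d3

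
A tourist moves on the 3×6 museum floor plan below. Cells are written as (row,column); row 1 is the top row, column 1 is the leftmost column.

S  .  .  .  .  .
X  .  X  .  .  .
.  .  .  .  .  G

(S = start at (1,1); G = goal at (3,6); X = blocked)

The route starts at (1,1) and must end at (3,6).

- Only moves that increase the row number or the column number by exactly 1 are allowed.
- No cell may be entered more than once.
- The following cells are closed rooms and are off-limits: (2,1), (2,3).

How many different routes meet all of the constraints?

A right/down-only route from (1,1) to (3,6) makes exactly 2 down-moves and 5 right-moves in some order.
With no other constraints that would be C(7,2) = 21 routes.
Subtract routes through each blocked cell (inclusion–exclusion for overlaps): − through (2,1): 6 − through (2,3): 12 + through (2,1)&(2,3): 4 → 7.
That gives 7 routes.

7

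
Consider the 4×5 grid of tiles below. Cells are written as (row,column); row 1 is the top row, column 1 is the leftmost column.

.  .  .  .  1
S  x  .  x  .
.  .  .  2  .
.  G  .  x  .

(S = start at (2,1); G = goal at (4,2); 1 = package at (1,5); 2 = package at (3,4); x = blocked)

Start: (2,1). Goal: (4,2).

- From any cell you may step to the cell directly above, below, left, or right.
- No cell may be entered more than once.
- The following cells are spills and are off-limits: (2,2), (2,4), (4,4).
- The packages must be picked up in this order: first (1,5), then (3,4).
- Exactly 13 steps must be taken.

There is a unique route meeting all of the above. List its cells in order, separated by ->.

(2,1) -> (1,1) -> (1,2) -> (1,3) -> (1,4) -> (1,5) -> (2,5) -> (3,5) -> (3,4) -> (3,3) -> (3,2) -> (3,1) -> (4,1) -> (4,2)

The waypoints must appear in the order (1,5), (3,4), with no cell reused.
Route from (2,1): up to (1,1), 4× right (reaching (1,5)), 2× down (reaching (3,5)), 4× left (reaching (3,1)), down to (4,1), right to (4,2) — 13 moves in all.
Check: order respected (1 at step 5, 2 at step 8); 13 moves as required.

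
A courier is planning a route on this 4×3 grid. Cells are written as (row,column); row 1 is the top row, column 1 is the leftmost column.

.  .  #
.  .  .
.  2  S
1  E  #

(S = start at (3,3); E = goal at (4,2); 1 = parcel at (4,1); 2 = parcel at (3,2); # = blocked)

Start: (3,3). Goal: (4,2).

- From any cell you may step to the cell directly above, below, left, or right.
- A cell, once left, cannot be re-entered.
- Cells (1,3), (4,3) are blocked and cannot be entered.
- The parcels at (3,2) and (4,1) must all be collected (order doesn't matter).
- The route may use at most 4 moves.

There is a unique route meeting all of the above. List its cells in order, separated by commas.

The budget equals the shortest possible length, so every move has to be on a shortest route through the required cells.
Route from (3,3): 2× left (reaching (3,1)), down to (4,1), right to (4,2) — 4 moves in all.
Check: all required cells visited; 4 ≤ 4 moves.

(3,3), (3,2), (3,1), (4,1), (4,2)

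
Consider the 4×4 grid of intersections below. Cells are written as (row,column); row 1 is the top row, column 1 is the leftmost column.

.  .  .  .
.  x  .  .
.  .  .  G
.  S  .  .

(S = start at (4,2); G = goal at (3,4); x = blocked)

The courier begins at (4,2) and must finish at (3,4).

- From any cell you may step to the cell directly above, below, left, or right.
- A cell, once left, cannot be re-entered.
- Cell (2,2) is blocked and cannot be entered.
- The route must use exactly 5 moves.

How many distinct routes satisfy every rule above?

Need simple routes of exactly 5 moves from (4,2) to (3,4) (Manhattan distance 3, so 1 moves are spent on a detour and 1 undoing it).
Enumerating: (4,2) (3,2) (3,3) (2,3) (2,4) (3,4) | (4,2) (3,2) (3,3) (4,3) (4,4) (3,4) | (4,2) (4,1) (3,1) (3,2) (3,3) (3,4) | (4,2) (4,3) (3,3) (2,3) (2,4) (3,4).
That gives 4 routes.

4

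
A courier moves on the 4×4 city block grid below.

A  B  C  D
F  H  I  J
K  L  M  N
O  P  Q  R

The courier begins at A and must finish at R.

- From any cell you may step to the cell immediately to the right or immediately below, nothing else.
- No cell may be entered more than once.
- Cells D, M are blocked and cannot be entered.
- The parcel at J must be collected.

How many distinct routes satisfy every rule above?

A right/down-only route from A to R makes exactly 3 down-moves and 3 right-moves in some order.
With no other constraints that would be C(6,3) = 20 routes.
Split at J and multiply the segment counts (each segment already excludes blocked cells): A→J: 3; J→R: 1; product = 3.
That gives 3 routes.

3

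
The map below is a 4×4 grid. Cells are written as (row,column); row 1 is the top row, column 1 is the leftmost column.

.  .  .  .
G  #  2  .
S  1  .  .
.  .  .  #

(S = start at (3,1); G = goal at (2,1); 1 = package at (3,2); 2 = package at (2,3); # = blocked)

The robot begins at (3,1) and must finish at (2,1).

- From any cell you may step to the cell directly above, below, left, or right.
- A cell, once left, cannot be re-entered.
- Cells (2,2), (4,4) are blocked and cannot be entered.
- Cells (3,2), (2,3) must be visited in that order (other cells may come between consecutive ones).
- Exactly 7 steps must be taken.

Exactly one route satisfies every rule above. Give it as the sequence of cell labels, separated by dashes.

The waypoints must appear in the order (3,2), (2,3), with no cell reused.
Route from (3,1): 2× right (reaching (3,3)), 2× up (reaching (1,3)), 2× left (reaching (1,1)), down to (2,1) — 7 moves in all.
Check: order respected (1 at step 1, 2 at step 3); 7 moves as required.

(3,1) - (3,2) - (3,3) - (2,3) - (1,3) - (1,2) - (1,1) - (2,1)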